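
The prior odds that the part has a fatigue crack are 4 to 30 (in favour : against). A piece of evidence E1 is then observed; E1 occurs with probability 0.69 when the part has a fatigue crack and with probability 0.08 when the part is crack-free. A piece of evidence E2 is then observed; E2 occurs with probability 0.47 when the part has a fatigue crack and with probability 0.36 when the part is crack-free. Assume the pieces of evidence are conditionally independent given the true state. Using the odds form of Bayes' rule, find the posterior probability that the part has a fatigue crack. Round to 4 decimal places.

Posterior probability ≈ 0.6002

Prior odds = 4/30 = 0.13333. In log-odds, ln(0.13333) = -2.0149.
Add log likelihood ratios: ln(8.6250) + ln(1.3056) = 2.4213.
Posterior log-odds = 0.40639, so posterior odds = exp(0.40639) = 1.5014. Converting, P(H|E) = 1.5014/2.5014 = 0.6002.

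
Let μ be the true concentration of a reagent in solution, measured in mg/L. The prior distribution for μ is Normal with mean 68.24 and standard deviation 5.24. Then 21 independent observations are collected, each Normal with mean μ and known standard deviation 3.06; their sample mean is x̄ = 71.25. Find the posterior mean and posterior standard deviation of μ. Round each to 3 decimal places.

Prior precision 1/τ₀² = 1/5.24² = 0.0364198; data precision n/σ² = 21/3.06² = 2.24273.
Posterior precision = 0.0364198 + 2.24273 = 2.27915, giving posterior SD = 1/√2.27915 = 0.662.
Posterior mean = (0.0364198·68.24 + 2.24273·71.25) / 2.27915 = 71.202.

Posterior mean ≈ 71.202; posterior SD ≈ 0.662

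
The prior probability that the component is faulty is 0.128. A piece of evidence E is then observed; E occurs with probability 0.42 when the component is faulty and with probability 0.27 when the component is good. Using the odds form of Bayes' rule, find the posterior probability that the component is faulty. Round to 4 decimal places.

Prior odds = 0.128/(1−0.128) = 0.14679.
Likelihood ratio for E = 0.42/0.27 = 1.5556.
Posterior odds = prior odds × LR = 0.22834.
Posterior probability = odds/(1+odds) = 0.22834/1.2283 = 0.1859.

Posterior probability ≈ 0.1859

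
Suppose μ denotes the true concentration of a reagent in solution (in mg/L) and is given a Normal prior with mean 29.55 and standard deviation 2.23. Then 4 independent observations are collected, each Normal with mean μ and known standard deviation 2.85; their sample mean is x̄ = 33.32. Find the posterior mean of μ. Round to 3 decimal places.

Posterior mean ≈ 32.227

With known σ, the Normal prior is conjugate. Weight on the data is w = (n/σ²)/(n/σ² + 1/τ₀²) = 0.492459/(0.492459+0.201090) = 0.71006.
Posterior mean = w·x̄ + (1−w)·μ₀ = 0.71006·33.32 + 0.28994·29.55 = 32.227.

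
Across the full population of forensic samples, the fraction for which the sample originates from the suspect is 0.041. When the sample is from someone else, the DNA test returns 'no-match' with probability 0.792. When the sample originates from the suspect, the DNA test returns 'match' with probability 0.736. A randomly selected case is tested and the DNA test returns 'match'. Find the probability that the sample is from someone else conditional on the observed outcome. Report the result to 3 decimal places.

P(¬H | E) ≈ 0.869

Write H for 'the sample originates from the suspect'. Prior odds H:¬H = 0.041/0.959 = 0.042753. For the 'match' outcome, the likelihood ratio is 0.736/0.208 = 3.5385.
Posterior odds = 0.042753 × 3.5385 = 0.15128, so P(H|E) = 0.15128/(1+0.15128) = 0.131. Then P(¬H|E) = 1 − 0.131 = 0.869.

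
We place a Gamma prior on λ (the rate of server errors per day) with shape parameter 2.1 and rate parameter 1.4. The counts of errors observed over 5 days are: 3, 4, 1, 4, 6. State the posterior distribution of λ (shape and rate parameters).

Total count ∑xᵢ = 18 over n = 5 days.
Gamma is conjugate to the Poisson likelihood: posterior is Gamma(shape = 2.1+18 = 20.1, rate = 1.4+5 = 6.4).

Posterior: Gamma(shape=20.1, rate=6.4)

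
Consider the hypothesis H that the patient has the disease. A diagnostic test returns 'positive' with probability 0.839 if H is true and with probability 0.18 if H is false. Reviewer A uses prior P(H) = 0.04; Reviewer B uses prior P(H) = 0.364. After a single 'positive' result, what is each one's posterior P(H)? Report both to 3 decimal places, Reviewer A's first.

P('+'|H) = 0.839, P('+'|¬H) = 0.18.
Reviewer A: numerator 0.839·0.04 = 0.033560; evidence = 0.033560+0.18·0.96 = 0.20636; posterior = 0.163.
Reviewer B: numerator 0.839·0.364 = 0.30540; evidence = 0.30540+0.18·0.636 = 0.41988; posterior = 0.727.

Reviewer A: 0.163; Reviewer B: 0.727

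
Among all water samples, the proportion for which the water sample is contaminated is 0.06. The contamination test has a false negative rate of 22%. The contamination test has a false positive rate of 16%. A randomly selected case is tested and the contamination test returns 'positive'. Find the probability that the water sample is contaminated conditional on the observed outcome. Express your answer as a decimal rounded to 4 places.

P(H | E) ≈ 0.2373

Write H for 'the water sample is contaminated'. Prior odds H:¬H = 0.06/0.94 = 0.063830. For the 'positive' outcome, the likelihood ratio is 0.78/0.16 = 4.8750.
Posterior odds = 0.063830 × 4.8750 = 0.31117, so P(H|E) = 0.31117/(1+0.31117) = 0.2373.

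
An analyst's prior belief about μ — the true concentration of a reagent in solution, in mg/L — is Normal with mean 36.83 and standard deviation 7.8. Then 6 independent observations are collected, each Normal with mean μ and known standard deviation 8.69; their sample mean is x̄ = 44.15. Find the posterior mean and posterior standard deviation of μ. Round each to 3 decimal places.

Posterior mean ≈ 42.895; posterior SD ≈ 3.229

With known σ, the Normal prior is conjugate. Weight on the data is w = (n/σ²)/(n/σ² + 1/τ₀²) = 0.0794533/(0.0794533+0.0164366) = 0.82859.
Posterior mean = w·x̄ + (1−w)·μ₀ = 0.82859·44.15 + 0.17141·36.83 = 42.895. Posterior variance = 1/(0.0794533+0.0164366) = 10.4286, so SD = 3.229.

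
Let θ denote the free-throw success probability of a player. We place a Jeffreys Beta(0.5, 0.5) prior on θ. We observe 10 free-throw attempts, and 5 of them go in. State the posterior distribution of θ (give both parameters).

Posterior: Beta(5.5, 5.5)

Observing 5 successes and 5 failures updates Beta(0.5, 0.5) by adding the success and failure counts to the two shape parameters: α = 0.5+5 = 5.5, β = 0.5+5 = 5.5.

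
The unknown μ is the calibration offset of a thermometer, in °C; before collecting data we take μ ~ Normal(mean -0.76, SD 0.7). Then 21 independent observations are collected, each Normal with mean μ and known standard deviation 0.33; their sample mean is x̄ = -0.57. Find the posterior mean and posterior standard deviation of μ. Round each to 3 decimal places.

Posterior mean ≈ -0.572; posterior SD ≈ 0.072

Prior precision 1/τ₀² = 1/0.7² = 2.04082; data precision n/σ² = 21/0.33² = 192.837.
Posterior precision = 2.04082 + 192.837 = 194.878, giving posterior SD = 1/√194.878 = 0.072.
Posterior mean = (2.04082·-0.76 + 192.837·-0.57) / 194.878 = -0.572.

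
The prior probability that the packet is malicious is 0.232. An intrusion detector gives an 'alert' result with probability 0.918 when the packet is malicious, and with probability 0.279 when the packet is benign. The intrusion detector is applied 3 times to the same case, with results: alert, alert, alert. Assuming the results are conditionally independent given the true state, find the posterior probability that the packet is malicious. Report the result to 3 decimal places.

Posterior P(H) ≈ 0.915

Let H be the event that the packet is malicious; start with P(H) = 0.232. P('alert'|H) = 0.918, P('alert'|¬H) = 0.279.
Update on result 1 ('alert'): P(H) ← 0.918·0.2320 / (0.918·0.2320 + 0.279·0.7680) = 0.21298/0.42725 = 0.4985.
Update on result 2 ('alert'): P(H) ← 0.918·0.4985 / (0.918·0.4985 + 0.279·0.5015) = 0.45761/0.59753 = 0.7658.
Update on result 3 ('alert'): P(H) ← 0.918·0.7658 / (0.918·0.7658 + 0.279·0.2342) = 0.70303/0.76837 = 0.9150.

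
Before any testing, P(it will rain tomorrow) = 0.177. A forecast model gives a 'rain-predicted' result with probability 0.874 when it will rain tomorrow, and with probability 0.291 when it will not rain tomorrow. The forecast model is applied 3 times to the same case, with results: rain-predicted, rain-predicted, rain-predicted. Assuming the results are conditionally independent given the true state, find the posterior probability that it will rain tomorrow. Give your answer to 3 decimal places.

Let H be the event that it will rain tomorrow; start with P(H) = 0.177. P('rain-predicted'|H) = 0.874, P('rain-predicted'|¬H) = 0.291.
Update on result 1 ('rain-predicted'): P(H) ← 0.874·0.1770 / (0.874·0.1770 + 0.291·0.8230) = 0.15470/0.39419 = 0.3924.
Update on result 2 ('rain-predicted'): P(H) ← 0.874·0.3924 / (0.874·0.3924 + 0.291·0.6076) = 0.34300/0.51980 = 0.6599.
Update on result 3 ('rain-predicted'): P(H) ← 0.874·0.6599 / (0.874·0.6599 + 0.291·0.3401) = 0.57672/0.67570 = 0.8535.

Posterior P(H) ≈ 0.854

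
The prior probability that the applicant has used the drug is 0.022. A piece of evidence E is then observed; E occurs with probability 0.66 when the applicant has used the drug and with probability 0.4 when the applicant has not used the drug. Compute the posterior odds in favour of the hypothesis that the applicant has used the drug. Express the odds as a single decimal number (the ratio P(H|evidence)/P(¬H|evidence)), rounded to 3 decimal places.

Posterior odds ≈ 0.037

Prior odds = 0.022/(1−0.022) = 0.022495. In log-odds, ln(0.022495) = -3.7945.
Add log likelihood ratio: ln(1.6500) = 0.50078.
Posterior log-odds = -3.2937, so posterior odds = exp(-3.2937) = 0.037117.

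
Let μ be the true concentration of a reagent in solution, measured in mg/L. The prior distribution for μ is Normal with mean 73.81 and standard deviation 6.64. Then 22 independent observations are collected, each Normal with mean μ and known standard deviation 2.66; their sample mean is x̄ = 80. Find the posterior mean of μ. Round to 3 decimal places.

Posterior mean ≈ 79.955

With known σ, the Normal prior is conjugate. Weight on the data is w = (n/σ²)/(n/σ² + 1/τ₀²) = 3.10928/(3.10928+0.0226811) = 0.99276.
Posterior mean = w·x̄ + (1−w)·μ₀ = 0.99276·80 + 0.0072418·73.81 = 79.955.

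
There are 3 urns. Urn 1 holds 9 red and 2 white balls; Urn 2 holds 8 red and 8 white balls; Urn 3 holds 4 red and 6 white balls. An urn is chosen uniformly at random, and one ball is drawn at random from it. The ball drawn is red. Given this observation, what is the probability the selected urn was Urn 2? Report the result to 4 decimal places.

P(red|Urn 1) = 0.8182; P(red|Urn 2) = 0.5; P(red|Urn 3) = 0.4.
Prior × likelihood for each source: 0.333333·0.8182=0.2727, 0.333333·0.5=0.1667, 0.333333·0.4=0.1333. Summing gives P(red) = 0.57273.
P(Urn 2 | red) = 0.1667 / 0.57273 = 0.2910.

Posterior probability ≈ 0.2910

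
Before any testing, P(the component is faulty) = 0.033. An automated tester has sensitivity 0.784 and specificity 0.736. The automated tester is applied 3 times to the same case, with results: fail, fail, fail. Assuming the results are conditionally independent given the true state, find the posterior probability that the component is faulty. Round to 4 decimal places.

Posterior P(H) ≈ 0.4720

With H the event that the component is faulty, the joint likelihood of the observed sequence is P(data|H) = 0.784·0.784·0.784 = 0.48189 and P(data|¬H) = 0.264·0.264·0.264 = 0.018400.
Bayes: P(H|data) = 0.033·0.48189 / (0.033·0.48189 + 0.967·0.018400) = 0.015902/0.033695 = 0.4720.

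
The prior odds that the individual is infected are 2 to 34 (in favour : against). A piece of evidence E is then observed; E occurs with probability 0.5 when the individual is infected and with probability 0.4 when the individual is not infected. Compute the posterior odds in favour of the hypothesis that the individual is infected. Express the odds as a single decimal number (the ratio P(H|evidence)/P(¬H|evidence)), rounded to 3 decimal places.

Prior odds = 2/34 = 0.058824. In log-odds, ln(0.058824) = -2.8332.
Add log likelihood ratio: ln(1.2500) = 0.22314.
Posterior log-odds = -2.6101, so posterior odds = exp(-2.6101) = 0.073529.

Posterior odds ≈ 0.074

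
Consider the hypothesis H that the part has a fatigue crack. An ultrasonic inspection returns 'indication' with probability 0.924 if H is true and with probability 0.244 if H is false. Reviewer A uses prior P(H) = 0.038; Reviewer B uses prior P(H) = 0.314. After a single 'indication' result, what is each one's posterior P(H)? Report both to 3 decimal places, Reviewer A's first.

Reviewer A: 0.130; Reviewer B: 0.634

P('+'|H) = 0.924, P('+'|¬H) = 0.244.
Reviewer A: numerator 0.924·0.038 = 0.035112; evidence = 0.035112+0.244·0.962 = 0.26984; posterior = 0.130.
Reviewer B: numerator 0.924·0.314 = 0.29014; evidence = 0.29014+0.244·0.686 = 0.45752; posterior = 0.634.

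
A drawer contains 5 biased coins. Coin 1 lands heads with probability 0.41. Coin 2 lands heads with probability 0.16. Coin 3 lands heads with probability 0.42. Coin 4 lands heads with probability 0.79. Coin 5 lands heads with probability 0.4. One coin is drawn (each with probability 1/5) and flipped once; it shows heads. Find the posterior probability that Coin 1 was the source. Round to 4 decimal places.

P(heads|C1) = 0.41; P(heads|C2) = 0.16; P(heads|C3) = 0.42; P(heads|C4) = 0.79; P(heads|C5) = 0.4.
Prior × likelihood for each source: 0.2·0.41=0.08200, 0.2·0.16=0.03200, 0.2·0.42=0.08400, 0.2·0.79=0.1580, 0.2·0.4=0.08000. Summing gives P(heads) = 0.43600.
P(Coin 1 | heads) = 0.08200 / 0.43600 = 0.1881.

Posterior probability ≈ 0.1881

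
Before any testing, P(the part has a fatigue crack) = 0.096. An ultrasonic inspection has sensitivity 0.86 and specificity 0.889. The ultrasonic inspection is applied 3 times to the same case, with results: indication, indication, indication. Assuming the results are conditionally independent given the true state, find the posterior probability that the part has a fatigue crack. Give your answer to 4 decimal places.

Posterior P(H) ≈ 0.9802

Let H be the event that the part has a fatigue crack; start with P(H) = 0.096. P('indication'|H) = 0.86, P('indication'|¬H) = 0.111.
Update on result 1 ('indication'): P(H) ← 0.86·0.0960 / (0.86·0.0960 + 0.111·0.9040) = 0.082560/0.18290 = 0.4514.
Update on result 2 ('indication'): P(H) ← 0.86·0.4514 / (0.86·0.4514 + 0.111·0.5486) = 0.38819/0.44909 = 0.8644.
Update on result 3 ('indication'): P(H) ← 0.86·0.8644 / (0.86·0.8644 + 0.111·0.1356) = 0.74338/0.75844 = 0.9802.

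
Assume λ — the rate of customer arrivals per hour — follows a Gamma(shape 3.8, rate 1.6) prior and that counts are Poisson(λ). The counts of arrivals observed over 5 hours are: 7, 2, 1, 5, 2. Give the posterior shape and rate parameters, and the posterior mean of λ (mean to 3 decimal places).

Posterior: Gamma(shape=20.8, rate=6.6); mean ≈ 3.152

Total count ∑xᵢ = 17 over n = 5 hours.
Gamma is conjugate to the Poisson likelihood: posterior is Gamma(shape = 3.8+17 = 20.8, rate = 1.6+5 = 6.6).
Posterior mean = shape/rate = 20.8/6.6 = 3.152.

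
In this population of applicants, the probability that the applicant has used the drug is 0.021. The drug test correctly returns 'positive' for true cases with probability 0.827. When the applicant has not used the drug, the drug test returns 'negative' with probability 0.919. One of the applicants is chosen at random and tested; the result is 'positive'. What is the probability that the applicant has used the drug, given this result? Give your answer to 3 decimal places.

Let H be the event that the applicant has used the drug. P(H) = 0.021, so P(¬H) = 0.979. With E the 'positive' result, P(E|H) = 0.827 and P(E|¬H) = 0.081.
P(E) = 0.827·0.021 + 0.081·0.979 = 0.017367 + 0.079299 = 0.096666.
By Bayes' theorem, P(H|E) = 0.017367 / 0.096666 = 0.180.

P(H | E) ≈ 0.180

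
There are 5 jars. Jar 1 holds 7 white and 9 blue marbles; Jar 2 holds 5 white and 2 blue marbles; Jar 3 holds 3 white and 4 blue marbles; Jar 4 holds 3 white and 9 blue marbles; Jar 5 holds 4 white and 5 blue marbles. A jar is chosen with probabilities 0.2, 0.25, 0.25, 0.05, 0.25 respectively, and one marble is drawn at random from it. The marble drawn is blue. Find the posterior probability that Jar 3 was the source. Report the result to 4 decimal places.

Tabulate prior·likelihood by source: [1] prior 0.2, lik 0.5625, product 0.1125; [2] prior 0.25, lik 0.2857, product 0.07143; [3] prior 0.25, lik 0.5714, product 0.1429; [4] prior 0.05, lik 0.75, product 0.03750; [5] prior 0.25, lik 0.5556, product 0.1389.
Normalizing constant = 0.50317; the posterior for Jar 3 is its product over the sum, 0.1429/0.50317 = 0.2839.

Posterior probability ≈ 0.2839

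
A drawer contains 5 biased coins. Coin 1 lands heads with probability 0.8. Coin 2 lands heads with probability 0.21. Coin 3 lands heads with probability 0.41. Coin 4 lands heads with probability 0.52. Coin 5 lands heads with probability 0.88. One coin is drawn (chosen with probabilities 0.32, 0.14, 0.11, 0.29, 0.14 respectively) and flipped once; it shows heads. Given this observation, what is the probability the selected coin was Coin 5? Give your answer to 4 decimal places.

Posterior probability ≈ 0.2038

P(heads|C1) = 0.8; P(heads|C2) = 0.21; P(heads|C3) = 0.41; P(heads|C4) = 0.52; P(heads|C5) = 0.88.
Prior × likelihood for each source: 0.32·0.8=0.2560, 0.14·0.21=0.02940, 0.11·0.41=0.04510, 0.29·0.52=0.1508, 0.14·0.88=0.1232. Summing gives P(heads) = 0.60450.
P(Coin 5 | heads) = 0.1232 / 0.60450 = 0.2038.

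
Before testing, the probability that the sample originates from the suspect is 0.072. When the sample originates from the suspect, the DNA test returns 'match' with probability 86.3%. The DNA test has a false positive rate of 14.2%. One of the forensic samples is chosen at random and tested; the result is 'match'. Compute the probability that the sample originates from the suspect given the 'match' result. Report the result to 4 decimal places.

Let H be the event that the sample originates from the suspect. P(H) = 0.072, so P(¬H) = 0.928. With E the 'match' result, P(E|H) = 0.863 and P(E|¬H) = 0.142.
P(E) = 0.863·0.072 + 0.142·0.928 = 0.062136 + 0.13178 = 0.19391.
By Bayes' theorem, P(H|E) = 0.062136 / 0.19391 = 0.3204.

P(H | E) ≈ 0.3204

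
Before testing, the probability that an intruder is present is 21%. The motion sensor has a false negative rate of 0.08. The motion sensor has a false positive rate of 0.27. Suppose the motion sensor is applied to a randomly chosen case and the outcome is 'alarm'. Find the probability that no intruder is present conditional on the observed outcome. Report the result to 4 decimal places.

Write H for 'an intruder is present'. Prior odds H:¬H = 0.21/0.79 = 0.26582. For the 'alarm' outcome, the likelihood ratio is 0.92/0.27 = 3.4074.
Posterior odds = 0.26582 × 3.4074 = 0.90577, so P(H|E) = 0.90577/(1+0.90577) = 0.4753. Then P(¬H|E) = 1 − 0.4753 = 0.5247.

P(¬H | E) ≈ 0.5247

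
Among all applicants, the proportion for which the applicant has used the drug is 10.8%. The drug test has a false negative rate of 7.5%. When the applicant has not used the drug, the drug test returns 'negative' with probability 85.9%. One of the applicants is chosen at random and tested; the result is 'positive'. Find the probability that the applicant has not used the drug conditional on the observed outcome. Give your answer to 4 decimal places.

P(¬H | E) ≈ 0.5573

Write H for 'the applicant has used the drug'. Prior odds H:¬H = 0.108/0.892 = 0.12108. For the 'positive' outcome, the likelihood ratio is 0.925/0.141 = 6.5603.
Posterior odds = 0.12108 × 6.5603 = 0.79429, so P(H|E) = 0.79429/(1+0.79429) = 0.4427. Then P(¬H|E) = 1 − 0.4427 = 0.5573.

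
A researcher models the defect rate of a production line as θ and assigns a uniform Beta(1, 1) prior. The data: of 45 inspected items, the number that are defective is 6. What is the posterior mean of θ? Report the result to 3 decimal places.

Posterior mean ≈ 0.149

The binomial likelihood is conjugate to the Beta prior: with 6 successes and 39 failures, the posterior is Beta(1+6, 1+39) = Beta(7, 40).
Posterior mean = α/(α+β) = 7/47 = 0.149.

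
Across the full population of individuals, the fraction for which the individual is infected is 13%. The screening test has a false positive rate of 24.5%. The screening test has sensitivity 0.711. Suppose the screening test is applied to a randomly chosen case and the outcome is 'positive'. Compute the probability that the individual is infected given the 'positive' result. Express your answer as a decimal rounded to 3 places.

Write H for 'the individual is infected'. Prior odds H:¬H = 0.13/0.87 = 0.14943. For the 'positive' outcome, the likelihood ratio is 0.711/0.245 = 2.9020.
Posterior odds = 0.14943 × 2.9020 = 0.43364, so P(H|E) = 0.43364/(1+0.43364) = 0.302.

P(H | E) ≈ 0.302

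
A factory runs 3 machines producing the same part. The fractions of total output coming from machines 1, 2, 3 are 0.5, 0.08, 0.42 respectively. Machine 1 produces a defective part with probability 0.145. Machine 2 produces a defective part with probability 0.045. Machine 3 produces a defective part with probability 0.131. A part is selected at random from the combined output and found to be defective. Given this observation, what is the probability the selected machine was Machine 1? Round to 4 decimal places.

Posterior probability ≈ 0.5529

Tabulate prior·likelihood by source: [1] prior 0.5, lik 0.145, product 0.07250; [2] prior 0.08, lik 0.045, product 0.003600; [3] prior 0.42, lik 0.131, product 0.05502.
Normalizing constant = 0.13112; the posterior for Machine 1 is its product over the sum, 0.07250/0.13112 = 0.5529.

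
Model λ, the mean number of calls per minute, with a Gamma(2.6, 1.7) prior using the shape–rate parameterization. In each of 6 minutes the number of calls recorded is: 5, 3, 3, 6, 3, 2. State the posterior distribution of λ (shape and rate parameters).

Total count ∑xᵢ = 22 over n = 6 minutes.
Gamma is conjugate to the Poisson likelihood: posterior is Gamma(shape = 2.6+22 = 24.6, rate = 1.7+6 = 7.7).

Posterior: Gamma(shape=24.6, rate=7.7)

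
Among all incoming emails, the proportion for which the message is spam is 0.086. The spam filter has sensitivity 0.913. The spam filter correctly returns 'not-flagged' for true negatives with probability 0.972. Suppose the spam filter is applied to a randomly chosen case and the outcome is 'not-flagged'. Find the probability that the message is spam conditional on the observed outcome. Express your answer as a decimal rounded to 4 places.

Write H for 'the message is spam'. Prior odds H:¬H = 0.086/0.914 = 0.094092. For the 'not-flagged' outcome, the likelihood ratio is 0.087/0.972 = 0.089506.
Posterior odds = 0.094092 × 0.089506 = 0.0084218, so P(H|E) = 0.0084218/(1+0.0084218) = 0.0084.

P(H | E) ≈ 0.0084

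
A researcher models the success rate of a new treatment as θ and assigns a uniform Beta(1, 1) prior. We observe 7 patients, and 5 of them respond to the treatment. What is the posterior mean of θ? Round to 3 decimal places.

Posterior mean ≈ 0.667

The binomial likelihood is conjugate to the Beta prior: with 5 successes and 2 failures, the posterior is Beta(1+5, 1+2) = Beta(6, 3).
E[θ | data] = 6/(6+3) = 0.667.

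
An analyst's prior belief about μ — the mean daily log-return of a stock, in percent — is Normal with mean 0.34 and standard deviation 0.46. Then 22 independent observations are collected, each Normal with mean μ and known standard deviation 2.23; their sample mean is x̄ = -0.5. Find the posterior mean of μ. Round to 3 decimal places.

Posterior mean ≈ -0.066

Prior precision 1/τ₀² = 1/0.46² = 4.72590; data precision n/σ² = 22/2.23² = 4.42398.
Posterior precision = 4.72590 + 4.42398 = 9.14988.
Posterior mean = (4.72590·0.34 + 4.42398·-0.5) / 9.14988 = -0.066.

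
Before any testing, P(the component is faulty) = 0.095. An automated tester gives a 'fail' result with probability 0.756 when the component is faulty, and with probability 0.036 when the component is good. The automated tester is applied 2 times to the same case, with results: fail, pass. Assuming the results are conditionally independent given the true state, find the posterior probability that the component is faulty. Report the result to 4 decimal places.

Posterior P(H) ≈ 0.3581

With H the event that the component is faulty, the joint likelihood of the observed sequence is P(data|H) = 0.756·0.244 = 0.18446 and P(data|¬H) = 0.036·0.964 = 0.034704.
Bayes: P(H|data) = 0.095·0.18446 / (0.095·0.18446 + 0.905·0.034704) = 0.017524/0.048931 = 0.3581.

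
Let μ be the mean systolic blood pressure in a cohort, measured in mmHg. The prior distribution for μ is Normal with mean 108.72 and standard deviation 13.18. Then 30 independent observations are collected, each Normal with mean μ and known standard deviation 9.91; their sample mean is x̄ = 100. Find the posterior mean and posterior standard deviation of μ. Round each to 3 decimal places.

Posterior mean ≈ 100.161; posterior SD ≈ 1.792

With known σ, the Normal prior is conjugate. Weight on the data is w = (n/σ²)/(n/σ² + 1/τ₀²) = 0.305474/(0.305474+0.00575664) = 0.98150.
Posterior mean = w·x̄ + (1−w)·μ₀ = 0.98150·100 + 0.018496·108.72 = 100.161. Posterior variance = 1/(0.305474+0.00575664) = 3.21305, so SD = 1.792.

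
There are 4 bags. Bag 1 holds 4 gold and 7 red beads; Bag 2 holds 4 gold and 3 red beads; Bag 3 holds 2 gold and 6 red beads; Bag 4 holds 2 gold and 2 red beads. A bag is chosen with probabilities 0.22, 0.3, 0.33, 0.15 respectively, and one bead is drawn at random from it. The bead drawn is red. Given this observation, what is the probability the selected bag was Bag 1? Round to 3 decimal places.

Posterior probability ≈ 0.237

P(red|Bag 1) = 0.6364; P(red|Bag 2) = 0.4286; P(red|Bag 3) = 0.75; P(red|Bag 4) = 0.5.
Prior × likelihood for each source: 0.22·0.6364=0.1400, 0.3·0.4286=0.1286, 0.33·0.75=0.2475, 0.15·0.5=0.07500. Summing gives P(red) = 0.59107.
P(Bag 1 | red) = 0.1400 / 0.59107 = 0.237.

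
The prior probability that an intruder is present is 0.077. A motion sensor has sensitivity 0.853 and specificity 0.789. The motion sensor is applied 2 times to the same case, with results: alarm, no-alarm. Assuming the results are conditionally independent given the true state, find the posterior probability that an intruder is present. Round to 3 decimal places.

Posterior P(H) ≈ 0.059

With H the event that an intruder is present, the joint likelihood of the observed sequence is P(data|H) = 0.853·0.147 = 0.12539 and P(data|¬H) = 0.211·0.789 = 0.16648.
Bayes: P(H|data) = 0.077·0.12539 / (0.077·0.12539 + 0.923·0.16648) = 0.0096551/0.16332 = 0.0591.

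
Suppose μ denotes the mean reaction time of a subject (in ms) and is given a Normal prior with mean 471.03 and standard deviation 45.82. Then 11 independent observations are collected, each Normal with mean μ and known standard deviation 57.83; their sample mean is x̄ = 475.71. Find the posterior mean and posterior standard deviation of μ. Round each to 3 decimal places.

With known σ, the Normal prior is conjugate. Weight on the data is w = (n/σ²)/(n/σ² + 1/τ₀²) = 0.00328917/(0.00328917+0.00047631) = 0.87351.
Posterior mean = w·x̄ + (1−w)·μ₀ = 0.87351·475.71 + 0.12649·471.03 = 475.118. Posterior variance = 1/(0.00328917+0.00047631) = 265.570, so SD = 16.296.

Posterior mean ≈ 475.118; posterior SD ≈ 16.296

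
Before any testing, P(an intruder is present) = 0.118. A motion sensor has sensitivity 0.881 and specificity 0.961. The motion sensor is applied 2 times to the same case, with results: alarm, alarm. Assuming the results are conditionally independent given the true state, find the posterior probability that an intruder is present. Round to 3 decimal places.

Posterior P(H) ≈ 0.986

Let H be the event that an intruder is present; start with P(H) = 0.118. P('alarm'|H) = 0.881, P('alarm'|¬H) = 0.039.
Update on result 1 ('alarm'): P(H) ← 0.881·0.1180 / (0.881·0.1180 + 0.039·0.8820) = 0.10396/0.13836 = 0.7514.
Update on result 2 ('alarm'): P(H) ← 0.881·0.7514 / (0.881·0.7514 + 0.039·0.2486) = 0.66197/0.67166 = 0.9856.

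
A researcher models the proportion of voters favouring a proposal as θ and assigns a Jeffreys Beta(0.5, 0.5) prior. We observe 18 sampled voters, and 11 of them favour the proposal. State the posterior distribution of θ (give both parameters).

Posterior: Beta(11.5, 7.5)

The binomial likelihood is conjugate to the Beta prior: with 11 successes and 7 failures, the posterior is Beta(0.5+11, 0.5+7) = Beta(11.5, 7.5).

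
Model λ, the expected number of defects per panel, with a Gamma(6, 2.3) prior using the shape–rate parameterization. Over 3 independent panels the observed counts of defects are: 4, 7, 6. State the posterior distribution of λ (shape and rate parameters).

Total count ∑xᵢ = 17 over n = 3 panels.
Gamma is conjugate to the Poisson likelihood: posterior is Gamma(shape = 6+17 = 23, rate = 2.3+3 = 5.3).

Posterior: Gamma(shape=23, rate=5.3)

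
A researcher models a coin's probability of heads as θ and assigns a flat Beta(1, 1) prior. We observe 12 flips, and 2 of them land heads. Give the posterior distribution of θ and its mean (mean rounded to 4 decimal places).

The binomial likelihood is conjugate to the Beta prior: with 2 successes and 10 failures, the posterior is Beta(1+2, 1+10) = Beta(3, 11).
Posterior mean = α/(α+β) = 3/14 = 0.2143.

Posterior: Beta(3, 11); mean ≈ 0.2143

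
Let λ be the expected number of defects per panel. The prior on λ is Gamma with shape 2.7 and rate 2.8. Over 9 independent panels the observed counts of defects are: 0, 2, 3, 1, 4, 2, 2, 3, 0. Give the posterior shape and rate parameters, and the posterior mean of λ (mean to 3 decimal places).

Total count ∑xᵢ = 17 over n = 9 panels.
Gamma is conjugate to the Poisson likelihood: posterior is Gamma(shape = 2.7+17 = 19.7, rate = 2.8+9 = 11.8).
Posterior mean = shape/rate = 19.7/11.8 = 1.669.

Posterior: Gamma(shape=19.7, rate=11.8); mean ≈ 1.669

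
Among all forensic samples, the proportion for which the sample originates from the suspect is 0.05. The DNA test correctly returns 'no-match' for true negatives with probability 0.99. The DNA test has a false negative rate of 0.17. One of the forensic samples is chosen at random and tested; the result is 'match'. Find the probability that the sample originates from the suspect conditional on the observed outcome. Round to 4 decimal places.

Let H be the event that the sample originates from the suspect. P(H) = 0.05, so P(¬H) = 0.95. With E the 'match' result, P(E|H) = 0.83 and P(E|¬H) = 0.01.
P(E) = 0.83·0.05 + 0.01·0.95 = 0.041500 + 0.0095000 = 0.051000.
By Bayes' theorem, P(H|E) = 0.041500 / 0.051000 = 0.8137.

P(H | E) ≈ 0.8137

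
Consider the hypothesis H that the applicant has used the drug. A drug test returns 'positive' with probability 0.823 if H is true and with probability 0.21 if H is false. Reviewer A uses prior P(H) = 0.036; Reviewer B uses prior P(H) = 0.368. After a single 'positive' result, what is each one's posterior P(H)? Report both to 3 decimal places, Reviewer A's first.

The likelihood ratio for a 'positive' result is 0.823/0.21 = 3.9190.
Reviewer A: prior odds 0.036/0.964 = 0.037344; posterior odds 0.14635; posterior probability 0.128.
Reviewer B: prior odds 0.368/0.632 = 0.58228; posterior odds 2.2820; posterior probability 0.695.

Reviewer A: 0.128; Reviewer B: 0.695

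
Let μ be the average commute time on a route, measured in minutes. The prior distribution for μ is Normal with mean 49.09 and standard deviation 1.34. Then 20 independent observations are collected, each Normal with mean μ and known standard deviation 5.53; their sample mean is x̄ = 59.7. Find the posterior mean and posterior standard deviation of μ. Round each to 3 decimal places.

With known σ, the Normal prior is conjugate. Weight on the data is w = (n/σ²)/(n/σ² + 1/τ₀²) = 0.654003/(0.654003+0.556917) = 0.54009.
Posterior mean = w·x̄ + (1−w)·μ₀ = 0.54009·59.7 + 0.45991·49.09 = 54.820. Posterior variance = 1/(0.654003+0.556917) = 0.825818, so SD = 0.909.

Posterior mean ≈ 54.820; posterior SD ≈ 0.909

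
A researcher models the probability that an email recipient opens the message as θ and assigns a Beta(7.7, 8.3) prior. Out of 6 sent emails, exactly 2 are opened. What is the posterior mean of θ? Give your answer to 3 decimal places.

Posterior mean ≈ 0.441

Observing 2 successes and 4 failures updates Beta(7.7, 8.3) by adding the success and failure counts to the two shape parameters: α = 7.7+2 = 9.7, β = 8.3+4 = 12.3.
Posterior mean = α/(α+β) = 9.7/22 = 0.441.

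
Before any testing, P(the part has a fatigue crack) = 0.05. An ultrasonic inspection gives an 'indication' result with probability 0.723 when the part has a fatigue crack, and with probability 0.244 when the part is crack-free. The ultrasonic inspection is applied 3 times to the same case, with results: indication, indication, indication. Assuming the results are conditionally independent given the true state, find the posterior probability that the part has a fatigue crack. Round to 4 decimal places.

Let H be the event that the part has a fatigue crack; start with P(H) = 0.05. P('indication'|H) = 0.723, P('indication'|¬H) = 0.244.
Update on result 1 ('indication'): P(H) ← 0.723·0.0500 / (0.723·0.0500 + 0.244·0.9500) = 0.036150/0.26795 = 0.1349.
Update on result 2 ('indication'): P(H) ← 0.723·0.1349 / (0.723·0.1349 + 0.244·0.8651) = 0.097542/0.30862 = 0.3161.
Update on result 3 ('indication'): P(H) ← 0.723·0.3161 / (0.723·0.3161 + 0.244·0.6839) = 0.22851/0.39539 = 0.5779.

Posterior P(H) ≈ 0.5779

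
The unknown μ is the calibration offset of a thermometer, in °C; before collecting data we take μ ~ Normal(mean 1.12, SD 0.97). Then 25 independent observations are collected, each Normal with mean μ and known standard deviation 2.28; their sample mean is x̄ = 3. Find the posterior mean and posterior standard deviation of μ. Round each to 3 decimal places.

Prior precision 1/τ₀² = 1/0.97² = 1.06281; data precision n/σ² = 25/2.28² = 4.80917.
Posterior precision = 1.06281 + 4.80917 = 5.87198, giving posterior SD = 1/√5.87198 = 0.413.
Posterior mean = (1.06281·1.12 + 4.80917·3) / 5.87198 = 2.660.

Posterior mean ≈ 2.660; posterior SD ≈ 0.413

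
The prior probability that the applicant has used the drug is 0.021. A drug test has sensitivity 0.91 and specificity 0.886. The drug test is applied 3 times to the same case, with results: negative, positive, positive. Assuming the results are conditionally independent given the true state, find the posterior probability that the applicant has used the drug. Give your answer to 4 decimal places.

With H the event that the applicant has used the drug, the joint likelihood of the observed sequence is P(data|H) = 0.09·0.91·0.91 = 0.074529 and P(data|¬H) = 0.886·0.114·0.114 = 0.011514.
Bayes: P(H|data) = 0.021·0.074529 / (0.021·0.074529 + 0.979·0.011514) = 0.0015651/0.012838 = 0.1219.

Posterior P(H) ≈ 0.1219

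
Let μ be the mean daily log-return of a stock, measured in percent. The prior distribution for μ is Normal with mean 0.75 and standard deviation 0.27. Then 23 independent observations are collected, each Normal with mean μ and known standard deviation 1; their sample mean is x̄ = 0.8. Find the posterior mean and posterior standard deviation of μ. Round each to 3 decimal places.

Posterior mean ≈ 0.781; posterior SD ≈ 0.165

With known σ, the Normal prior is conjugate. Weight on the data is w = (n/σ²)/(n/σ² + 1/τ₀²) = 23.0000/(23.0000+13.7174) = 0.62641.
Posterior mean = w·x̄ + (1−w)·μ₀ = 0.62641·0.8 + 0.37359·0.75 = 0.781. Posterior variance = 1/(23.0000+13.7174) = 0.0272350, so SD = 0.165.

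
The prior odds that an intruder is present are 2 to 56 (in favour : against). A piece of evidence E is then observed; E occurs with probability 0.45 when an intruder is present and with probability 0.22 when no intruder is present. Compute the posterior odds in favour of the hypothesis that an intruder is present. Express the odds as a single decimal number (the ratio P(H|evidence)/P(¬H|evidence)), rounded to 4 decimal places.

Prior odds = 2/56 = 0.035714. In log-odds, ln(0.035714) = -3.3322.
Add log likelihood ratio: ln(2.0455) = 0.71562.
Posterior log-odds = -2.6166, so posterior odds = exp(-2.6166) = 0.073052.

Posterior odds ≈ 0.0731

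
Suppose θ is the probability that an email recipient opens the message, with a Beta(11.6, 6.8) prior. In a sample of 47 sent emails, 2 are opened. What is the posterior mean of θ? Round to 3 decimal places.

Observing 2 successes and 45 failures updates Beta(11.6, 6.8) by adding the success and failure counts to the two shape parameters: α = 11.6+2 = 13.6, β = 6.8+45 = 51.8.
E[θ | data] = 13.6/(13.6+51.8) = 0.208.

Posterior mean ≈ 0.208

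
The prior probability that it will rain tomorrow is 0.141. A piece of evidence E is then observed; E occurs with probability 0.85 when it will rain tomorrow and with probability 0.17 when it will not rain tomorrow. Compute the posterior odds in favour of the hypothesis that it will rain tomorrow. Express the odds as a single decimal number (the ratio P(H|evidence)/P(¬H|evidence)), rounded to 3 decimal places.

Prior odds = 0.141/(1−0.141) = 0.16414.
Likelihood ratio for E = 0.85/0.17 = 5.0000.
Posterior odds = prior odds × LR = 0.82072.

Posterior odds ≈ 0.821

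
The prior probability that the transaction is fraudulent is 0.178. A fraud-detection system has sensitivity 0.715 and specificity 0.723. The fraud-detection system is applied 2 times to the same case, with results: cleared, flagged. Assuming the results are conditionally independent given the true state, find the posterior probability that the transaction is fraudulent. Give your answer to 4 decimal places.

With H the event that the transaction is fraudulent, the joint likelihood of the observed sequence is P(data|H) = 0.285·0.715 = 0.20377 and P(data|¬H) = 0.723·0.277 = 0.20027.
Bayes: P(H|data) = 0.178·0.20377 / (0.178·0.20377 + 0.822·0.20027) = 0.036272/0.20089 = 0.1806.

Posterior P(H) ≈ 0.1806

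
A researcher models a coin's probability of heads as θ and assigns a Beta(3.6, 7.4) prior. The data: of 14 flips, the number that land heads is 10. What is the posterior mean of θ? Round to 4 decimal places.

The binomial likelihood is conjugate to the Beta prior: with 10 successes and 4 failures, the posterior is Beta(3.6+10, 7.4+4) = Beta(13.6, 11.4).
E[θ | data] = 13.6/(13.6+11.4) = 0.5440.

Posterior mean ≈ 0.5440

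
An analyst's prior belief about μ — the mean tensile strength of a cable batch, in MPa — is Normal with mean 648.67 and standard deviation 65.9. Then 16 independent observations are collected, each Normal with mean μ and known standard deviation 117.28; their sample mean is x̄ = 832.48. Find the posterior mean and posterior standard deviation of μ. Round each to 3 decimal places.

Posterior mean ≈ 802.107; posterior SD ≈ 26.788

With known σ, the Normal prior is conjugate. Weight on the data is w = (n/σ²)/(n/σ² + 1/τ₀²) = 0.00116325/(0.00116325+0.00023027) = 0.83476.
Posterior mean = w·x̄ + (1−w)·μ₀ = 0.83476·832.48 + 0.16524·648.67 = 802.107. Posterior variance = 1/(0.00116325+0.00023027) = 717.611, so SD = 26.788.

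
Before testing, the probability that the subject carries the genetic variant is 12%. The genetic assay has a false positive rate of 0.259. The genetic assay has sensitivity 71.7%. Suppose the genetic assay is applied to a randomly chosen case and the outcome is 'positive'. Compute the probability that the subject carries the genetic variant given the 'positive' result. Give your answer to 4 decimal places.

Write H for 'the subject carries the genetic variant'. Prior odds H:¬H = 0.12/0.88 = 0.13636. For the 'positive' outcome, the likelihood ratio is 0.717/0.259 = 2.7683.
Posterior odds = 0.13636 × 2.7683 = 0.37750, so P(H|E) = 0.37750/(1+0.37750) = 0.2740.

P(H | E) ≈ 0.2740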